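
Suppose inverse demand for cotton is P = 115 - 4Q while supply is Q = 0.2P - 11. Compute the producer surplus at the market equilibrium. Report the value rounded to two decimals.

Rewriting supply in inverse form: P = 55 + 5Q.
Setting demand equal to supply, 60 = 9Q, so Q* = 6.6667 and P* = 88.3333.
The supply curve's price intercept is 55, so PS = (1/2)(Q*)(P* - 55) = (1/2)(6.6667)(33.3333) = 111.1111.

111.11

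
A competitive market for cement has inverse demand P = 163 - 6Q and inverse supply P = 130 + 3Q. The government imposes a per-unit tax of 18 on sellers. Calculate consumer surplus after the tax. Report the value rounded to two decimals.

Without the tax, 163 - 6Q = 130 + 3Q so Q* = 3.6667 and P* = 141.
With the tax, sellers need 18 more per unit: 163 - 6Q = 130 + 3Q + 18, so Q_t = 1.6667. Buyers pay P_b = 153; sellers receive P_s = P_b - 18 = 135.
CS = (1/2)(Q_t)(163 - P_b) = (1/2)(1.6667)(10) = 8.3333.

8.33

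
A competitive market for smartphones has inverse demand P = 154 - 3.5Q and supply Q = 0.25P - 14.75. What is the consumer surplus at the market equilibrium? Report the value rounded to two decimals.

Rewriting supply in inverse form: P = 59 + 4Q.
Set 154 - 3.5Q = 59 + 4Q, which gives 95 = 7.5Q, so Q* = 12.6667 and P* = 154 - 3.5(12.6667) = 109.6667.
The demand choke price is 154, so CS = (1/2)(Q*)(154 - P*) = (1/2)(12.6667)(44.3333) = 280.7778.

280.78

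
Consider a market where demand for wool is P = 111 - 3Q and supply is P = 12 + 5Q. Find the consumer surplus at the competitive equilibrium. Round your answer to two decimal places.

229.71

Setting demand equal to supply, 99 = 8Q, so Q* = 12.375 and P* = 73.875.
The demand choke price is 111, so CS = (1/2)(Q*)(111 - P*) = (1/2)(12.375)(37.125) = 229.7109.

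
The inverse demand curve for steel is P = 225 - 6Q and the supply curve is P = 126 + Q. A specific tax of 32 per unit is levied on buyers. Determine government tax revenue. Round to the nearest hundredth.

Pre-tax equilibrium: 225 - 6Q = 126 + Q gives Q* = 14.1429, P* = 140.1429.
With the tax, buyers' net willingness to pay falls by 32: (225 - 32) - 6Q = 126 + Q, so Q_t = 9.5714. Buyers pay P_b = 167.5714; sellers receive P_s = P_b - 32 = 135.5714.
Tax revenue = t x Q_t = 32 x 9.5714 = 306.2857.

306.29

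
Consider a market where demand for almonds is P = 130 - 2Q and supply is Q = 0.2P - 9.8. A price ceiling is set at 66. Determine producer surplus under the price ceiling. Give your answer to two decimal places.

28.90

Rewriting supply in inverse form: P = 49 + 5Q.
Free-market equilibrium: 130 - 2Q = 49 + 5Q gives Q* = 11.5714, P* = 106.8571.
At the ceiling price 66, quantity supplied is (66 - 49)/5 = 3.4; supply is the short side, so Q = 3.4 trades at P = 66.
PS is the triangle above supply below 66: (1/2)(3.4)(66 - 49) = 28.9.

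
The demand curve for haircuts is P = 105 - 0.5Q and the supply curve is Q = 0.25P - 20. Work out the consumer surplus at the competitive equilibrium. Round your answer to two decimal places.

7.72

Rewriting supply in inverse form: P = 80 + 4Q.
Set 105 - 0.5Q = 80 + 4Q, which gives 25 = 4.5Q, so Q* = 5.5556 and P* = 105 - 0.5(5.5556) = 102.2222.
The demand choke price is 105, so CS = (1/2)(Q*)(105 - P*) = (1/2)(5.5556)(2.7778) = 7.716.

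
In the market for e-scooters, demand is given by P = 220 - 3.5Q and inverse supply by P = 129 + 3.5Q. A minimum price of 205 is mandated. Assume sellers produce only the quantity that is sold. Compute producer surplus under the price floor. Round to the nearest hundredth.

Free-market equilibrium: 220 - 3.5Q = 129 + 3.5Q gives Q* = 13, P* = 174.5.
At P = 205, buyers demand (220 - 205)/3.5 = 4.2857 while sellers would supply more, so the quantity traded is 4.2857 at price 205.
The supply price at Q = 4.2857 is 144. PS is the trapezoid between 205 and supply over [0, 4.2857]: (1/2)[(205 - 129) + (205 - 144)](4.2857) = 293.5714.

293.57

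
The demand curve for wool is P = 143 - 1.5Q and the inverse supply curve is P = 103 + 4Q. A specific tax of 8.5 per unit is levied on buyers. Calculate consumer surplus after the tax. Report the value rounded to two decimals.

24.60

Pre-tax equilibrium: 143 - 1.5Q = 103 + 4Q gives Q* = 7.2727, P* = 132.0909.
With the tax, buyers' net willingness to pay falls by 8.5: (143 - 8.5) - 1.5Q = 103 + 4Q, so Q_t = 5.7273. Buyers pay P_b = 134.4091; sellers receive P_s = P_b - 8.5 = 125.9091.
Consumer surplus is the triangle under demand above P_b: (1/2)(5.7273)(143 - 134.4091) = 24.6012.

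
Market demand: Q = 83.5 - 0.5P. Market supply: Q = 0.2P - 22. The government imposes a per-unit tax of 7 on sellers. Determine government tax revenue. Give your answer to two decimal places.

Rewriting demand in inverse form: P = 167 - 2Q.
Rewriting supply in inverse form: P = 110 + 5Q.
Pre-tax equilibrium: 167 - 2Q = 110 + 5Q gives Q* = 8.1429, P* = 150.7143.
With the tax, sellers need 7 more per unit: 167 - 2Q = 110 + 5Q + 7, so Q_t = 7.1429. Buyers pay P_b = 152.7143; sellers receive P_s = P_b - 7 = 145.7143.
Revenue is the tax times quantity traded: 7 x 7.1429 = 50.

50.00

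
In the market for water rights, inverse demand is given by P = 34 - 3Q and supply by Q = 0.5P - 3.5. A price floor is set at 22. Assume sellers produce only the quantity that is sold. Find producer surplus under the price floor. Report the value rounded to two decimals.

Rewriting supply in inverse form: P = 7 + 2Q.
Without the control, 34 - 3Q = 7 + 2Q so Q* = 5.4 and P* = 17.8.
At the floor price 22, quantity demanded is (34 - 22)/3 = 4; demand is the short side, so Q = 4 trades at P = 22.
The supply price at Q = 4 is 15. PS is the trapezoid between 22 and supply over [0, 4]: (1/2)[(22 - 7) + (22 - 15)](4) = 44.

44.00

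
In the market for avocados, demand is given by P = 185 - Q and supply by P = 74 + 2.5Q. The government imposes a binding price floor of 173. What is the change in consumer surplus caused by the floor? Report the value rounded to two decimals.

Free-market equilibrium: 185 - Q = 74 + 2.5Q gives Q* = 31.7143, P* = 153.2857.
At P = 173, buyers demand (185 - 173)/1 = 12 while sellers would supply more, so the quantity traded is 12 at price 173.
CS goes from (1/2)(31.7143)(31.7143) = 502.898 to 72 (computed as (185 - 173)(12) - (1/2)(1)(12)^2), a change of -430.898.

-430.90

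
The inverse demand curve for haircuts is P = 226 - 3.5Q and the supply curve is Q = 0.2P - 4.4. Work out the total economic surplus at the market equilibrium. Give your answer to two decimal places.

2448.00

Rewriting supply in inverse form: P = 22 + 5Q.
Equilibrium: 226 - 3.5Q = 22 + 5Q, so Q* = 24 and P* = 142.
Total surplus is the full triangle between the curves from 0 to Q*: (1/2)(24)(226 - 22) = 2448.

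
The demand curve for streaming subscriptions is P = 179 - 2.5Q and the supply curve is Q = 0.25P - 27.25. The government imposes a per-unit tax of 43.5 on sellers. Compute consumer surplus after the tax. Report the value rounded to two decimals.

20.78

Rewriting supply in inverse form: P = 109 + 4Q.
Pre-tax equilibrium: 179 - 2.5Q = 109 + 4Q gives Q* = 10.7692, P* = 152.0769.
A tax on sellers shifts supply up by 43.5: 179 - 2.5Q = 109 + 4Q + 43.5, so Q_t = 4.0769. Buyers pay P_b = 168.8077; sellers receive P_s = P_b - 43.5 = 125.3077.
CS = (1/2)(Q_t)(179 - P_b) = (1/2)(4.0769)(10.1923) = 20.7766.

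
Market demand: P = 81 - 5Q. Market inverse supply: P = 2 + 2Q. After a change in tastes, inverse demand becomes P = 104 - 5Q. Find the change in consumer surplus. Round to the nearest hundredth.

Initial equilibrium: Q_0 = 11.2857, P_0 = 24.5714; CS_0 = (1/2)(11.2857)(56.4286) = 318.4184, PS_0 = (1/2)(11.2857)(22.5714) = 127.3673.
New equilibrium: 104 - 5Q = 2 + 2Q gives Q_1 = 14.5714, P_1 = 31.1429; CS_1 = 530.8163, PS_1 = 212.3265.
Change in consumer surplus = 530.8163 - 318.4184 = 212.398.

212.40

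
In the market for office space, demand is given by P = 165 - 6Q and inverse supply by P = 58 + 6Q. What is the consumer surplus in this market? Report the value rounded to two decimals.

Set 165 - 6Q = 58 + 6Q, which gives 107 = 12Q, so Q* = 8.9167 and P* = 165 - 6(8.9167) = 111.5.
The demand choke price is 165, so CS = (1/2)(Q*)(165 - P*) = (1/2)(8.9167)(53.5) = 238.5208.

238.52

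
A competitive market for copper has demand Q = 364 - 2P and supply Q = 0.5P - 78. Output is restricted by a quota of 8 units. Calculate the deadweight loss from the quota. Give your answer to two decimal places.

Rewriting demand in inverse form: P = 182 - 0.5Q.
Rewriting supply in inverse form: P = 156 + 2Q.
Unrestricted equilibrium: Q* = (182 - 156)/(0.5 + 2) = 10.4.
At Q = 8 the demand price is 182 - 0.5(8) = 178 and the supply price is 156 + 2(8) = 172.
DWL = (1/2)(gap between curves at 8) x (Q* - 8) = (1/2)(6)(2.4) = 7.2.

7.20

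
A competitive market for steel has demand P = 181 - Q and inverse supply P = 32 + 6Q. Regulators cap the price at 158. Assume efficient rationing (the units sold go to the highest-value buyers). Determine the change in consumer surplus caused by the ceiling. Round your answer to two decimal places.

35.96

Without the control, 181 - Q = 32 + 6Q so Q* = 21.2857 and P* = 159.7143.
At the ceiling price 158, quantity supplied is (158 - 32)/6 = 21; supply is the short side, so Q = 21 trades at P = 158.
CS goes from (1/2)(21.2857)(21.2857) = 226.5408 to 262.5 (computed as (181 - 158)(21) - (1/2)(1)(21)^2), a change of 35.9592.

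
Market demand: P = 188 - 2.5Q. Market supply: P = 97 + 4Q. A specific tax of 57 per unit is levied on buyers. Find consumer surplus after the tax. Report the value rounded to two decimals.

34.20

Pre-tax equilibrium: 188 - 2.5Q = 97 + 4Q gives Q* = 14, P* = 153.
A tax on buyers shifts demand down by 57: (188 - 57) - 2.5Q = 97 + 4Q, so Q_t = 5.2308. Buyers pay P_b = 174.9231; sellers receive P_s = P_b - 57 = 117.9231.
Consumer surplus is the triangle under demand above P_b: (1/2)(5.2308)(188 - 174.9231) = 34.2012.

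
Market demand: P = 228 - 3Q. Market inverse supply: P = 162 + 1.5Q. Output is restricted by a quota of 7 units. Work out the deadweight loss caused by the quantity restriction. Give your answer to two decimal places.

Unrestricted equilibrium: Q* = (228 - 162)/(3 + 1.5) = 14.6667.
At Q = 7 the demand price is 228 - 3(7) = 207 and the supply price is 162 + 1.5(7) = 172.5.
DWL = (1/2)(gap between curves at 7) x (Q* - 7) = (1/2)(34.5)(7.6667) = 132.25.

132.25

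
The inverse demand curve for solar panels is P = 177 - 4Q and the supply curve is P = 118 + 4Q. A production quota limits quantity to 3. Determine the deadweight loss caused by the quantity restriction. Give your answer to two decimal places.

Without the quota, 177 - 4Q = 118 + 4Q gives Q* = 7.375.
At Q = 3 the demand price is 177 - 4(3) = 165 and the supply price is 118 + 4(3) = 130.
Deadweight loss is the triangle between the curves from 3 to 7.375: (1/2)(165 - 130)(7.375 - 3) = 76.5625.

76.56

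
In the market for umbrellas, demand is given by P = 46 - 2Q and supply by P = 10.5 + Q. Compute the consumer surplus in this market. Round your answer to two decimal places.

140.03

Equilibrium: 46 - 2Q = 10.5 + Q, so Q* = 11.8333 and P* = 22.3333.
CS is the area between the demand curve and P* from 0 to Q*: (1/2)(11.8333)(23.6667) = 140.0278.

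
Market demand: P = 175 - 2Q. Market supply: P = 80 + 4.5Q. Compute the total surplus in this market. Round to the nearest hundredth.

694.23

Equilibrium: 175 - 2Q = 80 + 4.5Q, so Q* = 14.6154 and P* = 145.7692.
CS = (1/2)(14.6154)(29.2308) = 213.6095 and PS = (1/2)(14.6154)(65.7692) = 480.6213, so total surplus = 694.2308.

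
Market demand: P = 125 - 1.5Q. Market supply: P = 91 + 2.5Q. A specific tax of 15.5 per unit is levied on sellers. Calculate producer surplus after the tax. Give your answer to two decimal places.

Pre-tax equilibrium: 125 - 1.5Q = 91 + 2.5Q gives Q* = 8.5, P* = 112.25.
With the tax, sellers need 15.5 more per unit: 125 - 1.5Q = 91 + 2.5Q + 15.5, so Q_t = 4.625. Buyers pay P_b = 118.0625; sellers receive P_s = P_b - 15.5 = 102.5625.
Producer surplus is the triangle above supply below P_s: (1/2)(4.625)(102.5625 - 91) = 26.7383.

26.74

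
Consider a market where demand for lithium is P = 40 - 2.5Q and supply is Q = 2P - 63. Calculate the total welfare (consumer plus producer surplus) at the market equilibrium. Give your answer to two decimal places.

Rewriting supply in inverse form: P = 31.5 + 0.5Q.
Setting demand equal to supply, 8.5 = 3Q, so Q* = 2.8333 and P* = 32.9167.
CS = (1/2)(2.8333)(7.0833) = 10.0347 and PS = (1/2)(2.8333)(1.4167) = 2.0069, so total surplus = 12.0417.

12.04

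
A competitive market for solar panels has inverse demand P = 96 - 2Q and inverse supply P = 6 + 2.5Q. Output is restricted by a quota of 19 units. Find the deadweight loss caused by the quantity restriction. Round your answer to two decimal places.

2.25

Without the quota, 96 - 2Q = 6 + 2.5Q gives Q* = 20.
At Q = 19 the demand price is 96 - 2(19) = 58 and the supply price is 6 + 2.5(19) = 53.5.
DWL = (1/2)(gap between curves at 19) x (Q* - 19) = (1/2)(4.5)(1) = 2.25.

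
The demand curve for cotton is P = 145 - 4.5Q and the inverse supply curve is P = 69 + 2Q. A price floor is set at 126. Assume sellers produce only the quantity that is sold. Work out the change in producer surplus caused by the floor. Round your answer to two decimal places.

Without the control, 145 - 4.5Q = 69 + 2Q so Q* = 11.6923 and P* = 92.3846.
At P = 126, buyers demand (145 - 126)/4.5 = 4.2222 while sellers would supply more, so the quantity traded is 4.2222 at price 126.
PS goes from (1/2)(11.6923)(23.3846) = 136.7101 to 222.8395 (computed as (126 - 69)(4.2222) - (1/2)(2)(4.2222)^2), a change of 86.1294.

86.13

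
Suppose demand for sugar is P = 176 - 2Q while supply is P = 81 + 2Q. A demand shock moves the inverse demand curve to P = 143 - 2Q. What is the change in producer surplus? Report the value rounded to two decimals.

-323.81

Initial equilibrium: Q_0 = 23.75, P_0 = 128.5; CS_0 = (1/2)(23.75)(47.5) = 564.0625, PS_0 = (1/2)(23.75)(47.5) = 564.0625.
New equilibrium: 143 - 2Q = 81 + 2Q gives Q_1 = 15.5, P_1 = 112; CS_1 = 240.25, PS_1 = 240.25.
Change in producer surplus = 240.25 - 564.0625 = -323.8125.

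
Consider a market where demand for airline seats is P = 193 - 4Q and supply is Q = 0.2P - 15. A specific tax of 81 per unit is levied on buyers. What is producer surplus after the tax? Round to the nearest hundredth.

Rewriting supply in inverse form: P = 75 + 5Q.
Without the tax, 193 - 4Q = 75 + 5Q so Q* = 13.1111 and P* = 140.5556.
With the tax, buyers' net willingness to pay falls by 81: (193 - 81) - 4Q = 75 + 5Q, so Q_t = 4.1111. Buyers pay P_b = 176.5556; sellers receive P_s = P_b - 81 = 95.5556.
Producer surplus is the triangle above supply below P_s: (1/2)(4.1111)(95.5556 - 75) = 42.2531.

42.25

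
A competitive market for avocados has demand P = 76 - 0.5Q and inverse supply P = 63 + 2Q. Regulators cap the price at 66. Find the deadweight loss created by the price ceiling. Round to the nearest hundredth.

17.11

Free-market equilibrium: 76 - 0.5Q = 63 + 2Q gives Q* = 5.2, P* = 73.4.
At the ceiling price 66, quantity supplied is (66 - 63)/2 = 1.5; supply is the short side, so Q = 1.5 trades at P = 66.
At Q = 1.5 the demand price is 75.25 and the supply price is 66. Deadweight loss is the triangle between the curves from 1.5 to 5.2: (1/2)(75.25 - 66)(5.2 - 1.5) = 17.1125.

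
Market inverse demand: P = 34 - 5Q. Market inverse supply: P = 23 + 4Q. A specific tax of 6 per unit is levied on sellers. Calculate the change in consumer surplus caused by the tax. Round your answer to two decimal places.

-2.96

Without the tax, 34 - 5Q = 23 + 4Q so Q* = 1.2222 and P* = 27.8889.
A tax on sellers shifts supply up by 6: 34 - 5Q = 23 + 4Q + 6, so Q_t = 0.5556. Buyers pay P_b = 31.2222; sellers receive P_s = P_b - 6 = 25.2222.
CS falls from (1/2)(1.2222)(6.1111) = 3.7346 to (1/2)(0.5556)(2.7778) = 0.7716, a change of -2.963.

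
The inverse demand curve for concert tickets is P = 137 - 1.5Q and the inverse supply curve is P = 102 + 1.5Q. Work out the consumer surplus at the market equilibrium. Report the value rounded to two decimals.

Setting demand equal to supply, 35 = 3Q, so Q* = 11.6667 and P* = 119.5.
Consumer surplus is the triangle under demand above P*: (1/2)(11.6667)(137 - 119.5) = (1/2)(11.6667)(17.5) = 102.0833.

102.08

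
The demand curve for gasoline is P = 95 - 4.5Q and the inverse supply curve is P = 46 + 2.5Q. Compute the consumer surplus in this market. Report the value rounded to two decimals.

Setting demand equal to supply, 49 = 7Q, so Q* = 7 and P* = 63.5.
Consumer surplus is the triangle under demand above P*: (1/2)(7)(95 - 63.5) = (1/2)(7)(31.5) = 110.25.

110.25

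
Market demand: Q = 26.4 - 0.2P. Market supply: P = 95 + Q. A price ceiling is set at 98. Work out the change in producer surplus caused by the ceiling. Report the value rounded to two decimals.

Rewriting demand in inverse form: P = 132 - 5Q.
Free-market equilibrium: 132 - 5Q = 95 + Q gives Q* = 6.1667, P* = 101.1667.
At the ceiling price 98, quantity supplied is (98 - 95)/1 = 3; supply is the short side, so Q = 3 trades at P = 98.
PS goes from (1/2)(6.1667)(6.1667) = 19.0139 to 4.5 (computed as (98 - 95)(3) - (1/2)(1)(3)^2), a change of -14.5139.

-14.51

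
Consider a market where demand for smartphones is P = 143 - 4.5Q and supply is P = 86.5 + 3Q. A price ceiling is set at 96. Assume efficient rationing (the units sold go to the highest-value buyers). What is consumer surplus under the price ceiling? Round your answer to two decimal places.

126.27

Free-market equilibrium: 143 - 4.5Q = 86.5 + 3Q gives Q* = 7.5333, P* = 109.1.
At P = 96, sellers supply (96 - 86.5)/3 = 3.1667 while buyers want more, so the quantity traded is 3.1667 at price 96.
The demand price at Q = 3.1667 is 128.75. CS is the trapezoid between demand and 96 over [0, 3.1667]: (1/2)[(143 - 96) + (128.75 - 96)](3.1667) = 126.2708.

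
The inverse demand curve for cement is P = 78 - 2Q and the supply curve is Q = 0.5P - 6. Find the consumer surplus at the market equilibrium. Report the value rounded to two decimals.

Rewriting supply in inverse form: P = 12 + 2Q.
Setting demand equal to supply, 66 = 4Q, so Q* = 16.5 and P* = 45.
The demand choke price is 78, so CS = (1/2)(Q*)(78 - P*) = (1/2)(16.5)(33) = 272.25.

272.25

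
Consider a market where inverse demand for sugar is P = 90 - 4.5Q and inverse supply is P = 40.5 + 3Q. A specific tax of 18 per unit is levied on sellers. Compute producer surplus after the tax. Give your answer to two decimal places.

26.46

Without the tax, 90 - 4.5Q = 40.5 + 3Q so Q* = 6.6 and P* = 60.3.
With the tax, sellers need 18 more per unit: 90 - 4.5Q = 40.5 + 3Q + 18, so Q_t = 4.2. Buyers pay P_b = 71.1; sellers receive P_s = P_b - 18 = 53.1.
PS = (1/2)(Q_t)(P_s - 40.5) = (1/2)(4.2)(12.6) = 26.46.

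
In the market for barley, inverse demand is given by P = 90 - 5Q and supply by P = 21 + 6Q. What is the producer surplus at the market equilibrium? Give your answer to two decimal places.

Set 90 - 5Q = 21 + 6Q, which gives 69 = 11Q, so Q* = 6.2727 and P* = 90 - 5(6.2727) = 58.6364.
Producer surplus is the triangle above supply below P*: (1/2)(6.2727)(58.6364 - 21) = (1/2)(6.2727)(37.6364) = 118.0413.

118.04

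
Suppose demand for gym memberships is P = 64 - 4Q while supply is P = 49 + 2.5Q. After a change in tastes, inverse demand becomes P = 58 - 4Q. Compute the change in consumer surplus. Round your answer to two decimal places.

-6.82

Initial equilibrium: Q_0 = 2.3077, P_0 = 54.7692; CS_0 = (1/2)(2.3077)(9.2308) = 10.6509, PS_0 = (1/2)(2.3077)(5.7692) = 6.6568.
New equilibrium: 58 - 4Q = 49 + 2.5Q gives Q_1 = 1.3846, P_1 = 52.4615; CS_1 = 3.8343, PS_1 = 2.3964.
Change in consumer surplus = 3.8343 - 10.6509 = -6.8166.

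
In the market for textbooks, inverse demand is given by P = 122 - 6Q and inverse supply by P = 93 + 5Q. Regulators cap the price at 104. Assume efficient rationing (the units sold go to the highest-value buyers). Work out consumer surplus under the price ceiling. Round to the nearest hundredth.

Free-market equilibrium: 122 - 6Q = 93 + 5Q gives Q* = 2.6364, P* = 106.1818.
At the ceiling price 104, quantity supplied is (104 - 93)/5 = 2.2; supply is the short side, so Q = 2.2 trades at P = 104.
The demand price at Q = 2.2 is 108.8. CS is the trapezoid between demand and 104 over [0, 2.2]: (1/2)[(122 - 104) + (108.8 - 104)](2.2) = 25.08.

25.08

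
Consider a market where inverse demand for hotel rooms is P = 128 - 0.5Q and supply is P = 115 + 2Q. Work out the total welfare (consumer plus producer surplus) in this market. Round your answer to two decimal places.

Set 128 - 0.5Q = 115 + 2Q, which gives 13 = 2.5Q, so Q* = 5.2 and P* = 128 - 0.5(5.2) = 125.4.
CS = (1/2)(5.2)(2.6) = 6.76 and PS = (1/2)(5.2)(10.4) = 27.04, so total surplus = 33.8.

33.80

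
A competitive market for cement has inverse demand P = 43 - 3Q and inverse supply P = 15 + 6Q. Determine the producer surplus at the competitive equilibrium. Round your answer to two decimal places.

Set 43 - 3Q = 15 + 6Q, which gives 28 = 9Q, so Q* = 3.1111 and P* = 43 - 3(3.1111) = 33.6667.
Producer surplus is the triangle above supply below P*: (1/2)(3.1111)(33.6667 - 15) = (1/2)(3.1111)(18.6667) = 29.037.

29.04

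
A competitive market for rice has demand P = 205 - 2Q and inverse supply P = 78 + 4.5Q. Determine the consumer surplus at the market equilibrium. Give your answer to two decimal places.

381.75

Equilibrium: 205 - 2Q = 78 + 4.5Q, so Q* = 19.5385 and P* = 165.9231.
The demand choke price is 205, so CS = (1/2)(Q*)(205 - P*) = (1/2)(19.5385)(39.0769) = 381.7515.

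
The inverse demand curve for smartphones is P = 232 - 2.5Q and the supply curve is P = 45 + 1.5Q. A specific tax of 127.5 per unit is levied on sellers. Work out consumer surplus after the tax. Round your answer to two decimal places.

Without the tax, 232 - 2.5Q = 45 + 1.5Q so Q* = 46.75 and P* = 115.125.
A tax on sellers shifts supply up by 127.5: 232 - 2.5Q = 45 + 1.5Q + 127.5, so Q_t = 14.875. Buyers pay P_b = 194.8125; sellers receive P_s = P_b - 127.5 = 67.3125.
CS = (1/2)(Q_t)(232 - P_b) = (1/2)(14.875)(37.1875) = 276.582.

276.58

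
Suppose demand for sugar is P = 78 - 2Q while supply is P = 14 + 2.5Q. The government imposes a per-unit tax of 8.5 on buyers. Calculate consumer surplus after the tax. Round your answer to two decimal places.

Pre-tax equilibrium: 78 - 2Q = 14 + 2.5Q gives Q* = 14.2222, P* = 49.5556.
With the tax, buyers' net willingness to pay falls by 8.5: (78 - 8.5) - 2Q = 14 + 2.5Q, so Q_t = 12.3333. Buyers pay P_b = 53.3333; sellers receive P_s = P_b - 8.5 = 44.8333.
Consumer surplus is the triangle under demand above P_b: (1/2)(12.3333)(78 - 53.3333) = 152.1111.

152.11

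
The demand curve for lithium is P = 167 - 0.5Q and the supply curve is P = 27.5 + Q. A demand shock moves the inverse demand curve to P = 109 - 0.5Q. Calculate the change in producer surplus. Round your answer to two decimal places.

Initial equilibrium: Q_0 = 93, P_0 = 120.5; CS_0 = (1/2)(93)(46.5) = 2162.25, PS_0 = (1/2)(93)(93) = 4324.5.
New equilibrium: 109 - 0.5Q = 27.5 + Q gives Q_1 = 54.3333, P_1 = 81.8333; CS_1 = 738.0278, PS_1 = 1476.0556.
Change in producer surplus = 1476.0556 - 4324.5 = -2848.4444.

-2848.44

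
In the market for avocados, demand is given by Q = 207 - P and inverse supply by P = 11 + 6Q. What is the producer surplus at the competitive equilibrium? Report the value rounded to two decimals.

Rewriting demand in inverse form: P = 207 - Q.
Set 207 - Q = 11 + 6Q, which gives 196 = 7Q, so Q* = 28 and P* = 207 - (28) = 179.
Producer surplus is the triangle above supply below P*: (1/2)(28)(179 - 11) = (1/2)(28)(168) = 2352.

2352.00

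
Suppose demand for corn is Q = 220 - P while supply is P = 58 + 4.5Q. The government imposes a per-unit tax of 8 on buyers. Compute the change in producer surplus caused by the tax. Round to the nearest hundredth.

Rewriting demand in inverse form: P = 220 - Q.
Without the tax, 220 - Q = 58 + 4.5Q so Q* = 29.4545 and P* = 190.5455.
A tax on buyers shifts demand down by 8: (220 - 8) - Q = 58 + 4.5Q, so Q_t = 28. Buyers pay P_b = 192; sellers receive P_s = P_b - 8 = 184.
Producers lose the trapezoid between P_s and P* out to Q_t plus the triangle from Q_t to Q*: change in PS = 1764 - 1952.0331 = -188.0331.

-188.03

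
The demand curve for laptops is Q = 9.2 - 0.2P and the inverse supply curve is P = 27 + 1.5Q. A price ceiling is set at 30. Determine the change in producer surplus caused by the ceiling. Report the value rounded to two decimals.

-3.41

Rewriting demand in inverse form: P = 46 - 5Q.
Free-market equilibrium: 46 - 5Q = 27 + 1.5Q gives Q* = 2.9231, P* = 31.3846.
At the ceiling price 30, quantity supplied is (30 - 27)/1.5 = 2; supply is the short side, so Q = 2 trades at P = 30.
PS goes from (1/2)(2.9231)(4.3846) = 6.4083 to 3 (computed as (30 - 27)(2) - (1/2)(1.5)(2)^2), a change of -3.4083.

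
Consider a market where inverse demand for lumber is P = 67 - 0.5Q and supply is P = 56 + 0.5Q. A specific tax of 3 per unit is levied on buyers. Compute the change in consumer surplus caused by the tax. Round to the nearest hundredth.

Pre-tax equilibrium: 67 - 0.5Q = 56 + 0.5Q gives Q* = 11, P* = 61.5.
With the tax, buyers' net willingness to pay falls by 3: (67 - 3) - 0.5Q = 56 + 0.5Q, so Q_t = 8. Buyers pay P_b = 63; sellers receive P_s = P_b - 3 = 60.
Consumers lose the trapezoid between P* and P_b out to Q_t plus the triangle from Q_t to Q*: change in CS = 16 - 30.25 = -14.25.

-14.25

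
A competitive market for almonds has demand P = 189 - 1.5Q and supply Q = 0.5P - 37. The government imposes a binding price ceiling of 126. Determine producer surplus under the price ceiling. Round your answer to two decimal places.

676.00

Rewriting supply in inverse form: P = 74 + 2Q.
Without the control, 189 - 1.5Q = 74 + 2Q so Q* = 32.8571 and P* = 139.7143.
At P = 126, sellers supply (126 - 74)/2 = 26 while buyers want more, so the quantity traded is 26 at price 126.
PS is the triangle above supply below 126: (1/2)(26)(126 - 74) = 676.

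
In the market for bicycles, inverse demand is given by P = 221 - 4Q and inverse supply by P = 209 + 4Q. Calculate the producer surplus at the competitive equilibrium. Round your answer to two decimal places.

4.50

Setting demand equal to supply, 12 = 8Q, so Q* = 1.5 and P* = 215.
The supply curve's price intercept is 209, so PS = (1/2)(Q*)(P* - 209) = (1/2)(1.5)(6) = 4.5.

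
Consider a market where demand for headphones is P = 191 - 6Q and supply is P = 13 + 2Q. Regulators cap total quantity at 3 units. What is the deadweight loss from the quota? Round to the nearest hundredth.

1482.25

Unrestricted equilibrium: Q* = (191 - 13)/(6 + 2) = 22.25.
At Q = 3 the demand price is 191 - 6(3) = 173 and the supply price is 13 + 2(3) = 19.
Deadweight loss is the triangle between the curves from 3 to 22.25: (1/2)(173 - 19)(22.25 - 3) = 1482.25.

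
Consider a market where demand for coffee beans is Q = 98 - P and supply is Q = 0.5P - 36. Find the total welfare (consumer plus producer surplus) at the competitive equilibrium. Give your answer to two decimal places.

Rewriting demand in inverse form: P = 98 - Q.
Rewriting supply in inverse form: P = 72 + 2Q.
Set 98 - Q = 72 + 2Q, which gives 26 = 3Q, so Q* = 8.6667 and P* = 98 - (8.6667) = 89.3333.
CS = (1/2)(8.6667)(8.6667) = 37.5556 and PS = (1/2)(8.6667)(17.3333) = 75.1111, so total surplus = 112.6667.

112.67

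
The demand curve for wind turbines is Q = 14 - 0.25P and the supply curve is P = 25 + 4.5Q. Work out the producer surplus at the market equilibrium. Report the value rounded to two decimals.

29.93

Rewriting demand in inverse form: P = 56 - 4Q.
Set 56 - 4Q = 25 + 4.5Q, which gives 31 = 8.5Q, so Q* = 3.6471 and P* = 56 - 4(3.6471) = 41.4118.
PS is the area between P* and the supply curve from 0 to Q*: (1/2)(3.6471)(16.4118) = 29.9273.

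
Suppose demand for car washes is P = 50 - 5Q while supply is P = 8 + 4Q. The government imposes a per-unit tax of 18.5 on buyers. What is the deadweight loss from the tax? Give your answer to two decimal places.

Without the tax, 50 - 5Q = 8 + 4Q so Q* = 4.6667 and P* = 26.6667.
A tax on buyers shifts demand down by 18.5: (50 - 18.5) - 5Q = 8 + 4Q, so Q_t = 2.6111. Buyers pay P_b = 36.9444; sellers receive P_s = P_b - 18.5 = 18.4444.
Deadweight loss is the triangle between the curves from Q_t to Q*: (1/2)(4.6667 - 2.6111)(18.5) = 19.0139.

19.01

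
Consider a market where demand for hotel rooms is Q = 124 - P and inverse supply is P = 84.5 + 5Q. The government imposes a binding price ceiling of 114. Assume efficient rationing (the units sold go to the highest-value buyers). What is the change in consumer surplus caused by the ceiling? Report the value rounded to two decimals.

Rewriting demand in inverse form: P = 124 - Q.
Free-market equilibrium: 124 - Q = 84.5 + 5Q gives Q* = 6.5833, P* = 117.4167.
At P = 114, sellers supply (114 - 84.5)/5 = 5.9 while buyers want more, so the quantity traded is 5.9 at price 114.
CS goes from (1/2)(6.5833)(6.5833) = 21.6701 to 41.595 (computed as (124 - 114)(5.9) - (1/2)(1)(5.9)^2), a change of 19.9249.

19.92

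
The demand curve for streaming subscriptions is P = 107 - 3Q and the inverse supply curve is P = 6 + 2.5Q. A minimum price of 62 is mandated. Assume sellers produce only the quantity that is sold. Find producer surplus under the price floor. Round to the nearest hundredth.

558.75

Free-market equilibrium: 107 - 3Q = 6 + 2.5Q gives Q* = 18.3636, P* = 51.9091.
At the floor price 62, quantity demanded is (107 - 62)/3 = 15; demand is the short side, so Q = 15 trades at P = 62.
The supply price at Q = 15 is 43.5. PS is the trapezoid between 62 and supply over [0, 15]: (1/2)[(62 - 6) + (62 - 43.5)](15) = 558.75.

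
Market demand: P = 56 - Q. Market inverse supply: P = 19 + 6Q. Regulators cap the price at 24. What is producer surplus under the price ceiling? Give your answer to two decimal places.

2.08

Free-market equilibrium: 56 - Q = 19 + 6Q gives Q* = 5.2857, P* = 50.7143.
At the ceiling price 24, quantity supplied is (24 - 19)/6 = 0.8333; supply is the short side, so Q = 0.8333 trades at P = 24.
PS is the triangle above supply below 24: (1/2)(0.8333)(24 - 19) = 2.0833.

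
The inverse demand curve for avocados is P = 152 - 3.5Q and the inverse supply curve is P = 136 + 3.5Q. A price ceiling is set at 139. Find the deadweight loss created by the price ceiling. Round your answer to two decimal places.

7.14

Without the control, 152 - 3.5Q = 136 + 3.5Q so Q* = 2.2857 and P* = 144.
At P = 139, sellers supply (139 - 136)/3.5 = 0.8571 while buyers want more, so the quantity traded is 0.8571 at price 139.
The lost-trades triangle has base Q* - 0.8571 = 1.4286 and height equal to the gap between the curves at Q = 0.8571, which is 149 - 139 = 10. DWL = (1/2)(1.4286)(10) = 7.1429.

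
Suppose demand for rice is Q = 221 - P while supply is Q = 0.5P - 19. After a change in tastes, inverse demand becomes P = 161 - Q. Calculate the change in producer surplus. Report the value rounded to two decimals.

Rewriting demand in inverse form: P = 221 - Q.
Rewriting supply in inverse form: P = 38 + 2Q.
Initial equilibrium: Q_0 = 61, P_0 = 160; CS_0 = (1/2)(61)(61) = 1860.5, PS_0 = (1/2)(61)(122) = 3721.
New equilibrium: 161 - Q = 38 + 2Q gives Q_1 = 41, P_1 = 120; CS_1 = 840.5, PS_1 = 1681.
Change in producer surplus = 1681 - 3721 = -2040.

-2040.00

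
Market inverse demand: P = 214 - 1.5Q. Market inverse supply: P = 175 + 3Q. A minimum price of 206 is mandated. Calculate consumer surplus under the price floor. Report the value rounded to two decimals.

21.33

Free-market equilibrium: 214 - 1.5Q = 175 + 3Q gives Q* = 8.6667, P* = 201.
At P = 206, buyers demand (214 - 206)/1.5 = 5.3333 while sellers would supply more, so the quantity traded is 5.3333 at price 206.
CS is the triangle under demand above 206: (1/2)(5.3333)(214 - 206) = 21.3333.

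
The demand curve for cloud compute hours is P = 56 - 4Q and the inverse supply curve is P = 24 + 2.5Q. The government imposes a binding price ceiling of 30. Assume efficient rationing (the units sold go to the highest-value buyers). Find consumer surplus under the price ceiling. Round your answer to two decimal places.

50.88

Free-market equilibrium: 56 - 4Q = 24 + 2.5Q gives Q* = 4.9231, P* = 36.3077.
At P = 30, sellers supply (30 - 24)/2.5 = 2.4 while buyers want more, so the quantity traded is 2.4 at price 30.
The demand price at Q = 2.4 is 46.4. CS is the trapezoid between demand and 30 over [0, 2.4]: (1/2)[(56 - 30) + (46.4 - 30)](2.4) = 50.88.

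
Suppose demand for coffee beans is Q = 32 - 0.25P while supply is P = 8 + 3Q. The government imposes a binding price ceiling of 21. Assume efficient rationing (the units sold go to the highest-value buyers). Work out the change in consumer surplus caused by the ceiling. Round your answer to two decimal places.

Rewriting demand in inverse form: P = 128 - 4Q.
Without the control, 128 - 4Q = 8 + 3Q so Q* = 17.1429 and P* = 59.4286.
At the ceiling price 21, quantity supplied is (21 - 8)/3 = 4.3333; supply is the short side, so Q = 4.3333 trades at P = 21.
CS goes from (1/2)(17.1429)(68.5714) = 587.7551 to 426.1111 (computed as (128 - 21)(4.3333) - (1/2)(4)(4.3333)^2), a change of -161.644.

-161.64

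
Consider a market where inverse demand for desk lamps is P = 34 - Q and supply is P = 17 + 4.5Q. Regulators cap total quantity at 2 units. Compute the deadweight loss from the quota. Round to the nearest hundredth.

Without the quota, 34 - Q = 17 + 4.5Q gives Q* = 3.0909.
At Q = 2 the demand price is 34 - (2) = 32 and the supply price is 17 + 4.5(2) = 26.
DWL = (1/2)(gap between curves at 2) x (Q* - 2) = (1/2)(6)(1.0909) = 3.2727.

3.27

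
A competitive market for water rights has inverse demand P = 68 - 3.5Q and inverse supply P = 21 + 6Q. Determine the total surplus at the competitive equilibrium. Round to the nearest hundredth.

Equilibrium: 68 - 3.5Q = 21 + 6Q, so Q* = 4.9474 and P* = 50.6842.
Total surplus is the full triangle between the curves from 0 to Q*: (1/2)(4.9474)(68 - 21) = 116.2632.

116.26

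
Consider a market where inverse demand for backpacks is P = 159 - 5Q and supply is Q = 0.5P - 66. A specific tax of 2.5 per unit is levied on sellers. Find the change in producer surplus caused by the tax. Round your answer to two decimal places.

-2.63

Rewriting supply in inverse form: P = 132 + 2Q.
Pre-tax equilibrium: 159 - 5Q = 132 + 2Q gives Q* = 3.8571, P* = 139.7143.
With the tax, sellers need 2.5 more per unit: 159 - 5Q = 132 + 2Q + 2.5, so Q_t = 3.5. Buyers pay P_b = 141.5; sellers receive P_s = P_b - 2.5 = 139.
Producers lose the trapezoid between P_s and P* out to Q_t plus the triangle from Q_t to Q*: change in PS = 12.25 - 14.8776 = -2.6276.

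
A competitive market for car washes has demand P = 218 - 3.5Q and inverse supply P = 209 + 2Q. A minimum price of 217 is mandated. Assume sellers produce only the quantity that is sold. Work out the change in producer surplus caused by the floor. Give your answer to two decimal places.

Without the control, 218 - 3.5Q = 209 + 2Q so Q* = 1.6364 and P* = 212.2727.
At P = 217, buyers demand (218 - 217)/3.5 = 0.2857 while sellers would supply more, so the quantity traded is 0.2857 at price 217.
PS goes from (1/2)(1.6364)(3.2727) = 2.6777 to 2.2041 (computed as (217 - 209)(0.2857) - (1/2)(2)(0.2857)^2), a change of -0.4736.

-0.47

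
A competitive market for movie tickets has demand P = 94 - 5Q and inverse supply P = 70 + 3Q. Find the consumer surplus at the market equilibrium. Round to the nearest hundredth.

22.50

Set 94 - 5Q = 70 + 3Q, which gives 24 = 8Q, so Q* = 3 and P* = 94 - 5(3) = 79.
The demand choke price is 94, so CS = (1/2)(Q*)(94 - P*) = (1/2)(3)(15) = 22.5.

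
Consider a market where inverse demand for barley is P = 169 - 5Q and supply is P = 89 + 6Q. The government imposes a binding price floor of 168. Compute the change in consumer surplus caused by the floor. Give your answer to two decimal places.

Free-market equilibrium: 169 - 5Q = 89 + 6Q gives Q* = 7.2727, P* = 132.6364.
At P = 168, buyers demand (169 - 168)/5 = 0.2 while sellers would supply more, so the quantity traded is 0.2 at price 168.
CS goes from (1/2)(7.2727)(36.3636) = 132.2314 to 0.1 (computed as (169 - 168)(0.2) - (1/2)(5)(0.2)^2), a change of -132.1314.

-132.13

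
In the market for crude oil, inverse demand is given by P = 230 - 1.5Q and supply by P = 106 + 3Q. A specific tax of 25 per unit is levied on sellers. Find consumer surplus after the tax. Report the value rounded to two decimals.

363.00

Pre-tax equilibrium: 230 - 1.5Q = 106 + 3Q gives Q* = 27.5556, P* = 188.6667.
A tax on sellers shifts supply up by 25: 230 - 1.5Q = 106 + 3Q + 25, so Q_t = 22. Buyers pay P_b = 197; sellers receive P_s = P_b - 25 = 172.
CS = (1/2)(Q_t)(230 - P_b) = (1/2)(22)(33) = 363.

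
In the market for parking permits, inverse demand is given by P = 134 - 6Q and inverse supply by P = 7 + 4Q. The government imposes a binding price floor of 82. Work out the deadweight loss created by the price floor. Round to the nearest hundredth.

Free-market equilibrium: 134 - 6Q = 7 + 4Q gives Q* = 12.7, P* = 57.8.
At P = 82, buyers demand (134 - 82)/6 = 8.6667 while sellers would supply more, so the quantity traded is 8.6667 at price 82.
The lost-trades triangle has base Q* - 8.6667 = 4.0333 and height equal to the gap between the curves at Q = 8.6667, which is 82 - 41.6667 = 40.3333. DWL = (1/2)(4.0333)(40.3333) = 81.3389.

81.34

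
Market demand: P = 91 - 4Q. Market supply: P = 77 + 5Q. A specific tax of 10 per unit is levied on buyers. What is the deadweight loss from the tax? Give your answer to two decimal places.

Without the tax, 91 - 4Q = 77 + 5Q so Q* = 1.5556 and P* = 84.7778.
With the tax, buyers' net willingness to pay falls by 10: (91 - 10) - 4Q = 77 + 5Q, so Q_t = 0.4444. Buyers pay P_b = 89.2222; sellers receive P_s = P_b - 10 = 79.2222.
Deadweight loss is the triangle between the curves from Q_t to Q*: (1/2)(1.5556 - 0.4444)(10) = 5.5556.

5.56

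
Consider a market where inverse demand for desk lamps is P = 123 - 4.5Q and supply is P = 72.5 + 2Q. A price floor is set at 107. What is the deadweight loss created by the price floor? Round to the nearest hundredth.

57.70

Without the control, 123 - 4.5Q = 72.5 + 2Q so Q* = 7.7692 and P* = 88.0385.
At the floor price 107, quantity demanded is (123 - 107)/4.5 = 3.5556; demand is the short side, so Q = 3.5556 trades at P = 107.
At Q = 3.5556 the demand price is 107 and the supply price is 79.6111. Deadweight loss is the triangle between the curves from 3.5556 to 7.7692: (1/2)(107 - 79.6111)(7.7692 - 3.5556) = 57.7039.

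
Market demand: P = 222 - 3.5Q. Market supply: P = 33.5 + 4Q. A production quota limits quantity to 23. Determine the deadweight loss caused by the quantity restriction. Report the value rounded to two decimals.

Without the quota, 222 - 3.5Q = 33.5 + 4Q gives Q* = 25.1333.
At Q = 23 the demand price is 222 - 3.5(23) = 141.5 and the supply price is 33.5 + 4(23) = 125.5.
Deadweight loss is the triangle between the curves from 23 to 25.1333: (1/2)(141.5 - 125.5)(25.1333 - 23) = 17.0667.

17.07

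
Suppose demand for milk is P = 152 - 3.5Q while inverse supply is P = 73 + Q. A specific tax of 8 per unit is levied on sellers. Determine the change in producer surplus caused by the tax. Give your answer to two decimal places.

Pre-tax equilibrium: 152 - 3.5Q = 73 + Q gives Q* = 17.5556, P* = 90.5556.
With the tax, sellers need 8 more per unit: 152 - 3.5Q = 73 + Q + 8, so Q_t = 15.7778. Buyers pay P_b = 96.7778; sellers receive P_s = P_b - 8 = 88.7778.
Producers lose the trapezoid between P_s and P* out to Q_t plus the triangle from Q_t to Q*: change in PS = 124.4691 - 154.0988 = -29.6296.

-29.63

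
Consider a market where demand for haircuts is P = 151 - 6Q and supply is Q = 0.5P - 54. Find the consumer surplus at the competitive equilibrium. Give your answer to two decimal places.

Rewriting supply in inverse form: P = 108 + 2Q.
Setting demand equal to supply, 43 = 8Q, so Q* = 5.375 and P* = 118.75.
The demand choke price is 151, so CS = (1/2)(Q*)(151 - P*) = (1/2)(5.375)(32.25) = 86.6719.

86.67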